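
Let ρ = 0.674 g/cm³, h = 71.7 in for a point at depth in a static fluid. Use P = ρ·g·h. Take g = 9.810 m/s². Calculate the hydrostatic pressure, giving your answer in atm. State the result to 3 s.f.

Directly: P = ρgh.
ρ = 0.674 g/cm³ = 674.0 kg/m³; h = 71.7 in = 1.821 m; g = 9.810 m/s².
P = 12042 Pa  (the unit combination reduces to kg/(m·s²) = Pa)
12042 Pa × (1 atm / 1.013×10^5 Pa) = 0.1188 atm

0.119 atm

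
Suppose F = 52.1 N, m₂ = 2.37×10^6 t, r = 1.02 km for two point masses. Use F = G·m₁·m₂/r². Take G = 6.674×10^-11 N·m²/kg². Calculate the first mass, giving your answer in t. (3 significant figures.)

Rearranging: m₁ = F·r²/(G·m₂).
F = 52.1 N; m₂ = 2.37×10^6 t = 2.370×10^9 kg; r = 1.02 km = 1020 m; G = 6.674×10^-11 N·m²/kg².
m₁ = 3.427×10^8 kg
3.427×10^8 kg × (1 t / 1000 kg) = 3.427×10^5 t

3.43×10^5 t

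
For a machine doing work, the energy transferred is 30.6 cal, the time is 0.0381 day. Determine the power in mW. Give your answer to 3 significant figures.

38.9 mW

Directly: P = W/t.
W = 30.6 cal = 128.0 J; t = 0.0381 day = 3292 s.
P = 0.03889 W
0.03889 W × (1 mW / 0.001000 W) = 38.89 mW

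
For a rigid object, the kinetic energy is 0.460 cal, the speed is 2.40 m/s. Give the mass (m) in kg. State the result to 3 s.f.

0.668 kg

Rearranging KE = ½mv² for m: m = 2·KE/v².
KE = 0.460 cal = 1.925 J; v = 2.40 m/s.
m = 0.6683 kg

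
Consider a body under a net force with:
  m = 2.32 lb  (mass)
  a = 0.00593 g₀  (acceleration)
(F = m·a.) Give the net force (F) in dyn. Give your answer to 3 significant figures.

6120 dyn

Directly: F = m·a.
m = 2.32 lb = 1.052 kg; a = 0.00593 g₀ = 0.05815 m/s².
F = 0.06120 N
0.06120 N × (1 dyn / 1.000×10^-5 N) = 6120 dyn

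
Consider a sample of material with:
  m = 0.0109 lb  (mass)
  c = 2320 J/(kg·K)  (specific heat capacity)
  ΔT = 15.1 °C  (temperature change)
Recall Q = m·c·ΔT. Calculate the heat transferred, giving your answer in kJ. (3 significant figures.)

Directly: Q = mcΔT.
m = 0.0109 lb = 0.004944 kg; c = 2320 J/(kg·K); ΔT = 15.1 °C = 15.10 K.
Q = 173.2 J
173.2 J × (1 kJ / 1000 J) = 0.1732 kJ

0.173 kJ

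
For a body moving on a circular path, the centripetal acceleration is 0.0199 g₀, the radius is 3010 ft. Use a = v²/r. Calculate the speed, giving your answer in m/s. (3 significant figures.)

Rearranging a = v²/r for v: v = √(a·r).
a = 0.0199 g₀ = 0.1952 m/s²; r = 3010 ft = 917.4 m.
v = 13.38 m/s

13.4 m/s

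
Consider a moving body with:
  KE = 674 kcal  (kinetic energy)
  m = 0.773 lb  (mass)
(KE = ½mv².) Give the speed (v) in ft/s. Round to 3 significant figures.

13200 ft/s

Solving KE = ½mv² for v: v = √(2·KE/m).
KE = 674 kcal = 2.820×10^6 J; m = 0.773 lb = 0.3506 kg.
v = 4011 m/s
4011 m/s × (1 ft/s / 0.3048 m/s) = 13158 ft/s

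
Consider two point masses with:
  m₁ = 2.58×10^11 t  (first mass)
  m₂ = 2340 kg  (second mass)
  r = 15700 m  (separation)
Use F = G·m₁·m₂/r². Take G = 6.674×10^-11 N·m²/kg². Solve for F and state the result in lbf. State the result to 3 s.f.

From Newton's law of gravitation: F = Gm₁m₂/r².
m₁ = 2.58×10^11 t = 2.580×10^14 kg; m₂ = 2340 kg; r = 15700 m; G = 6.674×10^-11 N·m²/kg².
F = 0.1635 N
0.1635 N × (1 lbf / 4.448 N) = 0.03675 lbf

0.0367 lbf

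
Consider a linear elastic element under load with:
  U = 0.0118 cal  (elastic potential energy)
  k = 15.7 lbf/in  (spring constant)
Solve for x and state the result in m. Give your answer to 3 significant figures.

Solving U = ½k·x² for x: x = √(2U/k).
U = 0.0118 cal = 0.04937 J; k = 15.7 lbf/in = 2749 N/m.
x = 0.005993 m

0.00599 m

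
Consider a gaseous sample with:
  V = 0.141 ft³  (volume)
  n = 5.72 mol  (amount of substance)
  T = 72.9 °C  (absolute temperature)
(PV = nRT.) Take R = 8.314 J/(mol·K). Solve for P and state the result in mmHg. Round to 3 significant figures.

P is given directly by: P = nRT/V.
V = 0.141 ft³ = 0.003993 m³; n = 5.72 mol; T = 72.9 °C = 346.0 K; R = 8.314 J/(mol·K).
P = 4.122×10^6 Pa
4.122×10^6 Pa × (1 mmHg / 133.3 Pa) = 30916 mmHg

30900 mmHg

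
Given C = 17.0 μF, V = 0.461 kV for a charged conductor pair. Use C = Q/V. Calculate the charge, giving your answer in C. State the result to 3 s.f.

0.00784 C

Rearranging C = Q/V for Q: Q = CV.
C = 17.0 μF = 1.700×10^-5 F; V = 0.461 kV = 461.0 V.
Q = 0.007837 C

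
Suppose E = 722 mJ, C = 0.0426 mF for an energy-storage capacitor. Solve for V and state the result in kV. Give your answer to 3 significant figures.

0.184 kV

Rearranging: V = √(2E/C).
E = 722 mJ = 0.7220 J; C = 0.0426 mF = 4.260×10^-5 F.
V = 184.1 V  (the unit combination reduces to kg·m²/(A·s³) = V)
184.1 V × (1 kV / 1000 V) = 0.1841 kV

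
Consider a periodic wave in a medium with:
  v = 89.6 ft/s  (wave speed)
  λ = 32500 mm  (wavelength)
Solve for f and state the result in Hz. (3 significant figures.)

0.840 Hz

Rearranging: f = v/λ.
v = 89.6 ft/s = 27.31 m/s; λ = 32500 mm = 32.50 m.
f = 0.8403 Hz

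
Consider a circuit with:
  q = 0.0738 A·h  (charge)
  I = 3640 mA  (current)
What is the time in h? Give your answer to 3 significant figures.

0.0203 h

Solving q = I·t for t: t = q/I.
q = 0.0738 A·h = 265.7 C; I = 3640 mA = 3.640 A.
t = 72.99 s
72.99 s × (1 h / 3600 s) = 0.02027 h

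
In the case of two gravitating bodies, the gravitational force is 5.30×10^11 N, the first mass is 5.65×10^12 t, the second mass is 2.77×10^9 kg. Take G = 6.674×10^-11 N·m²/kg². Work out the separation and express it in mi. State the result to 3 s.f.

Rearranging F = G·m₁·m₂/r² for r: r = √(G·m₁m₂/F).
F = 5.30×10^11 N; m₁ = 5.65×10^12 t = 5.650×10^15 kg; m₂ = 2.77×10^9 kg; G = 6.674×10^-11 N·m²/kg².
r = 44.39 m
44.39 m × (1 mi / 1609 m) = 0.02758 mi

0.0276 mi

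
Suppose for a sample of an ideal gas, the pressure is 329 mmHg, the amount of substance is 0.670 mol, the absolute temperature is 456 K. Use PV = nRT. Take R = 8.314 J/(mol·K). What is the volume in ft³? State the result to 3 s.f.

2.05 ft³

Solving PV = nRT for V: V = nRT/P.
P = 329 mmHg = 43863 Pa; n = 0.670 mol; T = 456 K; R = 8.314 J/(mol·K).
V = 0.05791 m³
0.05791 m³ × (1 ft³ / 0.02832 m³) = 2.045 ft³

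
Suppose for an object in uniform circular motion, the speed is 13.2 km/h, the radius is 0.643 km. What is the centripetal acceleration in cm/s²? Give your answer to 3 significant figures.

2.09 cm/s²

a is given directly by: a = v²/r.
v = 13.2 km/h = 3.667 m/s; r = 0.643 km = 643.0 m.
a = 0.02091 m/s²
0.02091 m/s² × (1 cm/s² / 0.01000 m/s²) = 2.091 cm/s²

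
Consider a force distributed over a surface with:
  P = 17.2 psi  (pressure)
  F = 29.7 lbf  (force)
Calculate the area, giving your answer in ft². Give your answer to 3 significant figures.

Rearranging P = F/A for A: A = F/P.
P = 17.2 psi = 1.186×10^5 Pa; F = 29.7 lbf = 132.1 N.
A = 0.001114 m²
0.001114 m² × (1 ft² / 0.09290 m²) = 0.01199 ft²

0.0120 ft²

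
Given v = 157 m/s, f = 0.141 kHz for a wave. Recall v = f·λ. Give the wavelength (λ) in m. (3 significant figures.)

1.11 m

Solving v = f·λ for λ: λ = v/f.
v = 157 m/s; f = 0.141 kHz = 141.0 Hz.
λ = 1.113 m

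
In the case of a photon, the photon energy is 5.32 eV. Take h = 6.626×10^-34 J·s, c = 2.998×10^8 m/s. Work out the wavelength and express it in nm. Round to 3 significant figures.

233 nm

Rearranging: λ = hc/E.
E = 5.32 eV = 8.524×10^-19 J; h = 6.626×10^-34 J·s; c = 2.998×10^8 m/s.
λ = 2.331×10^-7 m
2.331×10^-7 m × (1 nm / 1.000×10^-9 m) = 233.1 nm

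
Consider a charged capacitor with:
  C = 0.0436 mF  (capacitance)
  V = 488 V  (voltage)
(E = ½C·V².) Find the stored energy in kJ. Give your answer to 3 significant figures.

Directly: E = ½CV².
C = 0.0436 mF = 4.360×10^-5 F; V = 488 V.
E = 5.192 J  (the unit combination reduces to kg·m²/s² = J)
5.192 J × (1 kJ / 1000 J) = 0.005192 kJ

0.00519 kJ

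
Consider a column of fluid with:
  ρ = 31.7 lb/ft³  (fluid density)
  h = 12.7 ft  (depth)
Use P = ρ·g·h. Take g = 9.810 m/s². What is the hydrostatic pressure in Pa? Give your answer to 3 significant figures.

19300 Pa

P is given directly by: P = ρgh.
ρ = 31.7 lb/ft³ = 507.8 kg/m³; h = 12.7 ft = 3.871 m; g = 9.810 m/s².
P = 19283 Pa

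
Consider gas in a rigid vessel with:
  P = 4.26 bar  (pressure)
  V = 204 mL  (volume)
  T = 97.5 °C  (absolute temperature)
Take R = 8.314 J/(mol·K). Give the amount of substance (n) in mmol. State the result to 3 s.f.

From the ideal-gas law: n = PV/(RT).
P = 4.26 bar = 4.260×10^5 Pa; V = 204 mL = 2.040×10^-4 m³; T = 97.5 °C = 370.6 K; R = 8.314 J/(mol·K).
n = 0.02820 mol
0.02820 mol × (1 mmol / 0.001000 mol) = 28.20 mmol

28.2 mmol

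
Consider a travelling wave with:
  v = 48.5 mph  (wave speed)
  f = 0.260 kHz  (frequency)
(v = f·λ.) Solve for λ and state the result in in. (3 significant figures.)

3.28 in

Rearranging: λ = v/f.
v = 48.5 mph = 21.68 m/s; f = 0.260 kHz = 260.0 Hz.
λ = 0.08339 m
0.08339 m × (1 in / 0.02540 m) = 3.283 in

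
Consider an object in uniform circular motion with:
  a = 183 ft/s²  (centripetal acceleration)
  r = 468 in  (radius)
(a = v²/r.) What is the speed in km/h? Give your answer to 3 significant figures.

92.7 km/h

Rearranging a = v²/r for v: v = √(a·r).
a = 183 ft/s² = 55.78 m/s²; r = 468 in = 11.89 m.
v = 25.75 m/s
25.75 m/s × (1 km/h / 0.2778 m/s) = 92.70 km/h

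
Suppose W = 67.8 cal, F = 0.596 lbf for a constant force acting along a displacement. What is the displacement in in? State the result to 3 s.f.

Solving W = F·d for d: d = W/F.
W = 67.8 cal = 283.7 J; F = 0.596 lbf = 2.651 N.
d = 107.0 m
107.0 m × (1 in / 0.02540 m) = 4213 in

4210 in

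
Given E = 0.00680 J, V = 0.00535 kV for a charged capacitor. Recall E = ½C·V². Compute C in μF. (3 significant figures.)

Rearranging: C = 2E/V².
E = 0.00680 J; V = 0.00535 kV = 5.350 V.
C = 4.752×10^-4 F
4.752×10^-4 F × (1 μF / 1.000×10^-6 F) = 475.2 μF

475 μF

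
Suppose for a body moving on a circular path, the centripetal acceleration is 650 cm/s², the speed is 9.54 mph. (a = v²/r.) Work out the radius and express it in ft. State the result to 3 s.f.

9.18 ft

Rearranging: r = v²/a.
a = 650 cm/s² = 6.500 m/s²; v = 9.54 mph = 4.265 m/s.
r = 2.798 m
2.798 m × (1 ft / 0.3048 m) = 9.180 ft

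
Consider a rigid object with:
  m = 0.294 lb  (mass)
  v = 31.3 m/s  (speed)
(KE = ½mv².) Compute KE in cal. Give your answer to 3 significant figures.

KE is given directly by: KE = ½mv².
m = 0.294 lb = 0.1334 kg; v = 31.3 m/s.
KE = 65.32 J
65.32 J × (1 cal / 4.184 J) = 15.61 cal

15.6 cal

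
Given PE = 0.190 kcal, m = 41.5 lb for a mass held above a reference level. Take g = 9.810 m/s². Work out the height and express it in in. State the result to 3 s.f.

Rearranging PE = m·g·h for h: h = PE/(m·g).
PE = 0.190 kcal = 795.0 J; m = 41.5 lb = 18.82 kg; g = 9.810 m/s².
h = 4.305 m
4.305 m × (1 in / 0.02540 m) = 169.5 in

169 in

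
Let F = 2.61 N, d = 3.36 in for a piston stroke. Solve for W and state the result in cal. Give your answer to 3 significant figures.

Directly: W = F·d.
F = 2.61 N; d = 3.36 in = 0.08534 m.
W = 0.2227 J
0.2227 J × (1 cal / 4.184 J) = 0.05324 cal

0.0532 cal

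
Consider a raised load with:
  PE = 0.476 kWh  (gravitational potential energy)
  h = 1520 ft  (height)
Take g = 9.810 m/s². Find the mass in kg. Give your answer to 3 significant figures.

Rearranging PE = m·g·h for m: m = PE/(g·h).
PE = 0.476 kWh = 1.714×10^6 J; h = 1520 ft = 463.3 m; g = 9.810 m/s².
m = 377.0 kg

377 kg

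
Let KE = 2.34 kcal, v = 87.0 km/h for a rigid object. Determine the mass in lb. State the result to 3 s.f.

73.9 lb

Rearranging: m = 2·KE/v².
KE = 2.34 kcal = 9791 J; v = 87.0 km/h = 24.17 m/s.
m = 33.53 kg
33.53 kg × (1 lb / 0.4536 kg) = 73.92 lb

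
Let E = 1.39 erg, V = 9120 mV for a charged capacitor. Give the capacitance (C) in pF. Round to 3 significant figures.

3340 pF

Rearranging E = ½C·V² for C: C = 2E/V².
E = 1.39 erg = 1.390×10^-7 J; V = 9120 mV = 9.120 V.
C = 3.342×10^-9 F
3.342×10^-9 F × (1 pF / 1.000×10^-12 F) = 3342 pF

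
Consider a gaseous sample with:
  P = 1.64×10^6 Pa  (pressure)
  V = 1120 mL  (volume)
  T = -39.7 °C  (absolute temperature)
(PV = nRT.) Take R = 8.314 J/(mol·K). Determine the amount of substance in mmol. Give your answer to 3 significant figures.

Rearranging: n = PV/(RT).
P = 1.64×10^6 Pa; V = 1120 mL = 0.001120 m³; T = -39.7 °C = 233.4 K; R = 8.314 J/(mol·K).
n = 0.9464 mol
0.9464 mol × (1 mmol / 0.001000 mol) = 946.4 mmol

946 mmol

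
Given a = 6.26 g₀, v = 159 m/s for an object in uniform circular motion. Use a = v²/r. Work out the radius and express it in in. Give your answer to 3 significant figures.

Solving a = v²/r for r: r = v²/a.
a = 6.26 g₀ = 61.39 m/s²; v = 159 m/s.
r = 411.8 m
411.8 m × (1 in / 0.02540 m) = 16213 in

16200 in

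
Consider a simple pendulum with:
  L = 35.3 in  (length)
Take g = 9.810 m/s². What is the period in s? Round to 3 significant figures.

1.90 s

Directly: T = 2π√(L/g).
L = 35.3 in = 0.8966 m; g = 9.810 m/s².
T = 1.900 s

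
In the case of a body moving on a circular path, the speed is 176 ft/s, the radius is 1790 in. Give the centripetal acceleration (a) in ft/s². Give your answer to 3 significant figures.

Directly: a = v²/r.
v = 176 ft/s = 53.64 m/s; r = 1790 in = 45.47 m.
a = 63.29 m/s²
63.29 m/s² × (1 ft/s² / 0.3048 m/s²) = 207.7 ft/s²

208 ft/s²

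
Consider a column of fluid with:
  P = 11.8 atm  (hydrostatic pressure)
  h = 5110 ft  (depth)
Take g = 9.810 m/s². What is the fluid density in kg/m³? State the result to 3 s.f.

Rearranging P = ρ·g·h for ρ: ρ = P/(g·h).
P = 11.8 atm = 1.196×10^6 Pa; h = 5110 ft = 1558 m; g = 9.810 m/s².
ρ = 78.25 kg/m³

78.3 kg/m³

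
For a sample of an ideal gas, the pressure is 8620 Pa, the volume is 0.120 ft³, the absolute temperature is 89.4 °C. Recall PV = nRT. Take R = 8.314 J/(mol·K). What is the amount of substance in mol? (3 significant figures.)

0.00972 mol

Rearranging PV = nRT for n: n = PV/(RT).
P = 8620 Pa; V = 0.120 ft³ = 0.003398 m³; T = 89.4 °C = 362.5 K; R = 8.314 J/(mol·K).
n = 0.009718 mol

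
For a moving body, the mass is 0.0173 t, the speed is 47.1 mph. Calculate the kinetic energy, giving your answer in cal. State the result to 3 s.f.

KE is given directly by: KE = ½mv².
m = 0.0173 t = 17.30 kg; v = 47.1 mph = 21.06 m/s.
KE = 3835 J  (the unit combination reduces to kg·m²/s² = J)
3835 J × (1 cal / 4.184 J) = 916.6 cal

917 cal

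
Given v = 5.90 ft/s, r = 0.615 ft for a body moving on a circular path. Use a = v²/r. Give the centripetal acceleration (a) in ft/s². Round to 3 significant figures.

56.6 ft/s²

a is given directly by: a = v²/r.
v = 5.90 ft/s = 1.798 m/s; r = 0.615 ft = 0.1875 m.
a = 17.25 m/s²
17.25 m/s² × (1 ft/s² / 0.3048 m/s²) = 56.60 ft/s²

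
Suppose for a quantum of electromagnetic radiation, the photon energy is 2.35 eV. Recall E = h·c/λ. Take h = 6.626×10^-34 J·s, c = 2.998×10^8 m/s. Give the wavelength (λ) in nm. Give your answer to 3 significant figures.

528 nm

Solving E = h·c/λ for λ: λ = hc/E.
E = 2.35 eV = 3.765×10^-19 J; h = 6.626×10^-34 J·s; c = 2.998×10^8 m/s.
λ = 5.276×10^-7 m
5.276×10^-7 m × (1 nm / 1.000×10^-9 m) = 527.6 nm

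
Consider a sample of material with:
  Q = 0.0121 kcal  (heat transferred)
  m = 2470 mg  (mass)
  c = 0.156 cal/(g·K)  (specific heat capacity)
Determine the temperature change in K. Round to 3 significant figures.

31.4 K

Solving Q = m·c·ΔT for ΔT: ΔT = Q/(m·c).
Q = 0.0121 kcal = 50.63 J; m = 2470 mg = 0.002470 kg; c = 0.156 cal/(g·K) = 652.7 J/(kg·K).
ΔT = 31.40 K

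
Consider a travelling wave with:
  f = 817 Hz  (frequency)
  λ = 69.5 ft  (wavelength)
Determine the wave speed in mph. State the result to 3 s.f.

38700 mph

Directly: v = fλ.
f = 817 Hz; λ = 69.5 ft = 21.18 m.
v = 17307 m/s
17307 m/s × (1 mph / 0.4470 m/s) = 38715 mph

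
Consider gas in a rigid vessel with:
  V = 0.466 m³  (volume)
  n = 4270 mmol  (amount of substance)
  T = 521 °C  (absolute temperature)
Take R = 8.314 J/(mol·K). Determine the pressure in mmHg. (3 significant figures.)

454 mmHg

From the ideal-gas law: P = nRT/V.
V = 0.466 m³; n = 4270 mmol = 4.270 mol; T = 521 °C = 794.1 K; R = 8.314 J/(mol·K).
P = 60500 Pa  (the unit combination reduces to kg/(m·s²) = Pa)
60500 Pa × (1 mmHg / 133.3 Pa) = 453.8 mmHg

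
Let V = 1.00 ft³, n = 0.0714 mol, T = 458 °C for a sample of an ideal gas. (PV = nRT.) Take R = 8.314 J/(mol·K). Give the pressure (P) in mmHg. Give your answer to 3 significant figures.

115 mmHg

Directly: P = nRT/V.
V = 1.00 ft³ = 0.02832 m³; n = 0.0714 mol; T = 458 °C = 731.1 K; R = 8.314 J/(mol·K).
P = 15327 Pa  (the unit combination reduces to kg/(m·s²) = Pa)
15327 Pa × (1 mmHg / 133.3 Pa) = 115.0 mmHg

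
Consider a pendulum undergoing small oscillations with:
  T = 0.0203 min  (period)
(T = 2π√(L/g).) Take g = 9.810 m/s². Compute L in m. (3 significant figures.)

0.369 m

Rearranging T = 2π√(L/g) for L: L = g·(T/2π)².
T = 0.0203 min = 1.218 s; g = 9.810 m/s².
L = 0.3686 m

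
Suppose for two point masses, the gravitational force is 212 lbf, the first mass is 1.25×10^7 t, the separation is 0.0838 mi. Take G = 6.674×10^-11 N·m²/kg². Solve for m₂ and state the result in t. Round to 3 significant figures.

20600 t

From Newton's law of gravitation: m₂ = F·r²/(G·m₁).
F = 212 lbf = 943.0 N; m₁ = 1.25×10^7 t = 1.250×10^10 kg; r = 0.0838 mi = 134.9 m; G = 6.674×10^-11 N·m²/kg².
m₂ = 2.056×10^7 kg
2.056×10^7 kg × (1 t / 1000 kg) = 20559 t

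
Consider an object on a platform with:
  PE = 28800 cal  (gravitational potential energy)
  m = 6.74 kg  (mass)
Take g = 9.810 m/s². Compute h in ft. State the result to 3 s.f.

5980 ft

Rearranging: h = PE/(m·g).
PE = 28800 cal = 1.205×10^5 J; m = 6.74 kg; g = 9.810 m/s².
h = 1822 m
1822 m × (1 ft / 0.3048 m) = 5979 ft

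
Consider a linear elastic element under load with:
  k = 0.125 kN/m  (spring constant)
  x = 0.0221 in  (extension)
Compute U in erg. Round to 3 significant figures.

U is given directly by: U = ½kx².
k = 0.125 kN/m = 125.0 N/m; x = 0.0221 in = 5.613×10^-4 m.
U = 1.969×10^-5 J  (the unit combination reduces to kg·m²/s² = J)
1.969×10^-5 J × (1 erg / 1.000×10^-7 J) = 196.9 erg

197 erg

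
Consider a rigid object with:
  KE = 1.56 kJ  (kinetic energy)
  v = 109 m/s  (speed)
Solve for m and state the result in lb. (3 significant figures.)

Solving KE = ½mv² for m: m = 2·KE/v².
KE = 1.56 kJ = 1560 J; v = 109 m/s.
m = 0.2626 kg
0.2626 kg × (1 lb / 0.4536 kg) = 0.5789 lb

0.579 lb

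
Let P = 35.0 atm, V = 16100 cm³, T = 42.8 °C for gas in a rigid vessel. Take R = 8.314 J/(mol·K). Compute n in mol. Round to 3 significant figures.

From the ideal-gas law: n = PV/(RT).
P = 35.0 atm = 3.546×10^6 Pa; V = 16100 cm³ = 0.01610 m³; T = 42.8 °C = 315.9 K; R = 8.314 J/(mol·K).
n = 21.74 mol

21.7 mol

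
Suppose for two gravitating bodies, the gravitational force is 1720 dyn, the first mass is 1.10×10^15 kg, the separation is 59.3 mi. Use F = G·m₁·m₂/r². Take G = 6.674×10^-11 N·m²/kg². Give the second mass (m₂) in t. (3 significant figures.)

2.13 t

From Newton's law of gravitation: m₂ = F·r²/(G·m₁).
F = 1720 dyn = 0.01720 N; m₁ = 1.10×10^15 kg; r = 59.3 mi = 95434 m; G = 6.674×10^-11 N·m²/kg².
m₂ = 2134 kg
2134 kg × (1 t / 1000 kg) = 2.134 t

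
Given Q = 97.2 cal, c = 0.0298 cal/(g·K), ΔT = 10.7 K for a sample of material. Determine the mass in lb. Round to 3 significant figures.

Rearranging Q = m·c·ΔT for m: m = Q/(c·ΔT).
Q = 97.2 cal = 406.7 J; c = 0.0298 cal/(g·K) = 124.7 J/(kg·K); ΔT = 10.7 K.
m = 0.3048 kg
0.3048 kg × (1 lb / 0.4536 kg) = 0.6720 lb

0.672 lb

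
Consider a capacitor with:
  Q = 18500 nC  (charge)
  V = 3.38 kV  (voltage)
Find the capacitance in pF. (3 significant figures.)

5470 pF

C is given directly by: C = Q/V.
Q = 18500 nC = 1.850×10^-5 C; V = 3.38 kV = 3380 V.
C = 5.473×10^-9 F
5.473×10^-9 F × (1 pF / 1.000×10^-12 F) = 5473 pF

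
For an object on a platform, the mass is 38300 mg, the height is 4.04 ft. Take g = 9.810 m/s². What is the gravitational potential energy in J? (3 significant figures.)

Directly: PE = mgh.
m = 38300 mg = 0.03830 kg; h = 4.04 ft = 1.231 m; g = 9.810 m/s².
PE = 0.4627 J

0.463 J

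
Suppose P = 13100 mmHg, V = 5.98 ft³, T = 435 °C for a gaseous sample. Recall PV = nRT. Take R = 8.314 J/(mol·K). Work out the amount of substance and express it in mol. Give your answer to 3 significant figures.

Rearranging: n = PV/(RT).
P = 13100 mmHg = 1.747×10^6 Pa; V = 5.98 ft³ = 0.1693 m³; T = 435 °C = 708.1 K; R = 8.314 J/(mol·K).
n = 50.23 mol

50.2 mol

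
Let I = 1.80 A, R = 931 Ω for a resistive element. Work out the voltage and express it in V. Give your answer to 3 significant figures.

From Ohm's law: V = IR.
I = 1.80 A; R = 931 Ω.
V = 1676 V

1680 V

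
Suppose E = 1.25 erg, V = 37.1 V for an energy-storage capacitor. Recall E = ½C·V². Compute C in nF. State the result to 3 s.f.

0.182 nF

Solving E = ½C·V² for C: C = 2E/V².
E = 1.25 erg = 1.250×10^-7 J; V = 37.1 V.
C = 1.816×10^-10 F
1.816×10^-10 F × (1 nF / 1.000×10^-9 F) = 0.1816 nF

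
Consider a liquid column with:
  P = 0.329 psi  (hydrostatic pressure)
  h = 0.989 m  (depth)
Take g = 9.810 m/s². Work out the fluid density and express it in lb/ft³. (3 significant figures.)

Rearranging P = ρ·g·h for ρ: ρ = P/(g·h).
P = 0.329 psi = 2268 Pa; h = 0.989 m; g = 9.810 m/s².
ρ = 233.8 kg/m³
233.8 kg/m³ × (1 lb/ft³ / 16.02 kg/m³) = 14.60 lb/ft³

14.6 lb/ft³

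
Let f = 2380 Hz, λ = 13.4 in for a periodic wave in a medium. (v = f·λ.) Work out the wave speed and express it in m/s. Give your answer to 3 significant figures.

810 m/s

v is given directly by: v = fλ.
f = 2380 Hz; λ = 13.4 in = 0.3404 m.
v = 810.1 m/s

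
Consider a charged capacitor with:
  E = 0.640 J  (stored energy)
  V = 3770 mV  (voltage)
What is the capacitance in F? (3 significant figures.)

Rearranging E = ½C·V² for C: C = 2E/V².
E = 0.640 J; V = 3770 mV = 3.770 V.
C = 0.09006 F

0.0901 F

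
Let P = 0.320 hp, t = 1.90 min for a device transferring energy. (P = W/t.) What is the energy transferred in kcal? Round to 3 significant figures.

Rearranging: W = P·t.
P = 0.320 hp = 238.6 W; t = 1.90 min = 114.0 s.
W = 27203 J
27203 J × (1 kcal / 4184 J) = 6.502 kcal

6.50 kcal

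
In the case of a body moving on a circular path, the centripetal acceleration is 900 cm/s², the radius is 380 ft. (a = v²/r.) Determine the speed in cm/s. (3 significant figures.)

Rearranging: v = √(a·r).
a = 900 cm/s² = 9.000 m/s²; r = 380 ft = 115.8 m.
v = 32.29 m/s
32.29 m/s × (1 cm/s / 0.01000 m/s) = 3229 cm/s

3230 cm/s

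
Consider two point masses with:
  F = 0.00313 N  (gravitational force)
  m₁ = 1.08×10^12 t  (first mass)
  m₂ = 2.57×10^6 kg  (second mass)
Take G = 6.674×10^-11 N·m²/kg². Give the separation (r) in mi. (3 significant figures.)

Rearranging: r = √(G·m₁m₂/F).
F = 0.00313 N; m₁ = 1.08×10^12 t = 1.080×10^15 kg; m₂ = 2.57×10^6 kg; G = 6.674×10^-11 N·m²/kg².
r = 7.693×10^6 m
7.693×10^6 m × (1 mi / 1609 m) = 4780 mi

4780 mi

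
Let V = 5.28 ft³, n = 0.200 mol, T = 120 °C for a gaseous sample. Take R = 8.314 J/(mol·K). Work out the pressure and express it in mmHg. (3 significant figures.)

Directly: P = nRT/V.
V = 5.28 ft³ = 0.1495 m³; n = 0.200 mol; T = 120 °C = 393.1 K; R = 8.314 J/(mol·K).
P = 4372 Pa  (the unit combination reduces to kg/(m·s²) = Pa)
4372 Pa × (1 mmHg / 133.3 Pa) = 32.80 mmHg

32.8 mmHg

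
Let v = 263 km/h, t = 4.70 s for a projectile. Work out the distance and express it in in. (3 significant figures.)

13500 in

Solving v = d/t for d: d = v·t.
v = 263 km/h = 73.06 m/s; t = 4.70 s.
d = 343.4 m
343.4 m × (1 in / 0.02540 m) = 13518 in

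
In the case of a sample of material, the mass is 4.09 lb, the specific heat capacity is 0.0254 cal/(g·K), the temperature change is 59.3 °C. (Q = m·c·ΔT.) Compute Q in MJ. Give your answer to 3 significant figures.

0.0117 MJ

Directly: Q = mcΔT.
m = 4.09 lb = 1.855 kg; c = 0.0254 cal/(g·K) = 106.3 J/(kg·K); ΔT = 59.3 °C = 59.30 K.
Q = 11691 J  (the unit combination reduces to kg·m²/s² = J)
11691 J × (1 MJ / 1.000×10^6 J) = 0.01169 MJ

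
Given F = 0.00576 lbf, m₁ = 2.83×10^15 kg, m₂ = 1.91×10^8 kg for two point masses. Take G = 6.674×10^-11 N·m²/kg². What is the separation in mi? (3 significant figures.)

Solving F = G·m₁·m₂/r² for r: r = √(G·m₁m₂/F).
F = 0.00576 lbf = 0.02562 N; m₁ = 2.83×10^15 kg; m₂ = 1.91×10^8 kg; G = 6.674×10^-11 N·m²/kg².
r = 3.752×10^7 m
3.752×10^7 m × (1 mi / 1609 m) = 23316 mi

23300 mi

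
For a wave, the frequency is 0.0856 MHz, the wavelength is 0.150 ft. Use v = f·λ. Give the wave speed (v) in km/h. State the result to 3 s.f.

Directly: v = fλ.
f = 0.0856 MHz = 85600 Hz; λ = 0.150 ft = 0.04572 m.
v = 3914 m/s
3914 m/s × (1 km/h / 0.2778 m/s) = 14089 km/h

14100 km/h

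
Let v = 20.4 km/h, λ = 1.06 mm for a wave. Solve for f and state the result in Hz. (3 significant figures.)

Rearranging v = f·λ for f: f = v/λ.
v = 20.4 km/h = 5.667 m/s; λ = 1.06 mm = 0.001060 m.
f = 5346 Hz

5350 Hz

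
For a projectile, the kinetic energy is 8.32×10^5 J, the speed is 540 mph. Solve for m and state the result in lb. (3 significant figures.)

Rearranging: m = 2·KE/v².
KE = 8.32×10^5 J; v = 540 mph = 241.4 m/s.
m = 28.55 kg
28.55 kg × (1 lb / 0.4536 kg) = 62.95 lb

63.0 lb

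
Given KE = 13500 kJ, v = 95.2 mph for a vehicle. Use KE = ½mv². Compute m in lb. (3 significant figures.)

32900 lb

Solving KE = ½mv² for m: m = 2·KE/v².
KE = 13500 kJ = 1.350×10^7 J; v = 95.2 mph = 42.56 m/s.
m = 14907 kg
14907 kg × (1 lb / 0.4536 kg) = 32865 lb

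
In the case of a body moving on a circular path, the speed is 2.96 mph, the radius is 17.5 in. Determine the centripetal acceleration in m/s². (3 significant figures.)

3.94 m/s²

a is given directly by: a = v²/r.
v = 2.96 mph = 1.323 m/s; r = 17.5 in = 0.4445 m.
a = 3.939 m/s²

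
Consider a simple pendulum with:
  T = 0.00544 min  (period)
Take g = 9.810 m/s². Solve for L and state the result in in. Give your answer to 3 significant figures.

1.04 in

Rearranging T = 2π√(L/g) for L: L = g·(T/2π)².
T = 0.00544 min = 0.3264 s; g = 9.810 m/s².
L = 0.02647 m
0.02647 m × (1 in / 0.02540 m) = 1.042 in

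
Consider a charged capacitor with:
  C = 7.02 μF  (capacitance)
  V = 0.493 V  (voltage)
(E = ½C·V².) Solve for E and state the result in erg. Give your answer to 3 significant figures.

8.53 erg

E is given directly by: E = ½CV².
C = 7.02 μF = 7.020×10^-6 F; V = 0.493 V.
E = 8.531×10^-7 J  (the unit combination reduces to kg·m²/s² = J)
8.531×10^-7 J × (1 erg / 1.000×10^-7 J) = 8.531 erg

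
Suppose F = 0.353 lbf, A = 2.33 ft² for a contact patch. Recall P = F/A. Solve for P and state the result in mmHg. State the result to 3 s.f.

0.0544 mmHg

P is given directly by: P = F/A.
F = 0.353 lbf = 1.570 N; A = 2.33 ft² = 0.2165 m².
P = 7.254 Pa
7.254 Pa × (1 mmHg / 133.3 Pa) = 0.05441 mmHg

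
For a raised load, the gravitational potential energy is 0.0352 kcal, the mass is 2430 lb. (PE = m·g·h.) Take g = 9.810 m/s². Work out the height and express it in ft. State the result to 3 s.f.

0.0447 ft

Solving PE = m·g·h for h: h = PE/(m·g).
PE = 0.0352 kcal = 147.3 J; m = 2430 lb = 1102 kg; g = 9.810 m/s².
h = 0.01362 m
0.01362 m × (1 ft / 0.3048 m) = 0.04469 ft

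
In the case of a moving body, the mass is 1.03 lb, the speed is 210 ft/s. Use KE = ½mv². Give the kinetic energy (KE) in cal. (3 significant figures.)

229 cal

KE is given directly by: KE = ½mv².
m = 1.03 lb = 0.4672 kg; v = 210 ft/s = 64.01 m/s.
KE = 957.1 J  (the unit combination reduces to kg·m²/s² = J)
957.1 J × (1 cal / 4.184 J) = 228.7 cal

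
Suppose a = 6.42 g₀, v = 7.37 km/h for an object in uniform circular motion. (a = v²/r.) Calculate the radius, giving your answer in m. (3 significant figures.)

0.0666 m

Solving a = v²/r for r: r = v²/a.
a = 6.42 g₀ = 62.96 m/s²; v = 7.37 km/h = 2.047 m/s.
r = 0.06657 m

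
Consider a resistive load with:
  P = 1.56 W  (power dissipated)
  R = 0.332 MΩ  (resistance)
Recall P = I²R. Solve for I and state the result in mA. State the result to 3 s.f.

Solving P = I²R for I: I = √(P/R).
P = 1.56 W; R = 0.332 MΩ = 3.320×10^5 Ω.
I = 0.002168 A
0.002168 A × (1 mA / 0.001000 A) = 2.168 mA

2.17 mA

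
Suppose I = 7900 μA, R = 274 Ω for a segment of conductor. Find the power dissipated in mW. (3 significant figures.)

Directly: P = I²R.
I = 7900 μA = 0.007900 A; R = 274 Ω.
P = 0.01710 W
0.01710 W × (1 mW / 0.001000 W) = 17.10 mW

17.1 mW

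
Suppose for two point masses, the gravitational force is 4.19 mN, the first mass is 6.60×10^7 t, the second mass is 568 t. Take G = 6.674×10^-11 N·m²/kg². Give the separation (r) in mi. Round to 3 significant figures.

15.2 mi

Rearranging: r = √(G·m₁m₂/F).
F = 4.19 mN = 0.004190 N; m₁ = 6.60×10^7 t = 6.600×10^10 kg; m₂ = 568 t = 5.680×10^5 kg; G = 6.674×10^-11 N·m²/kg².
r = 24436 m
24436 m × (1 mi / 1609 m) = 15.18 mi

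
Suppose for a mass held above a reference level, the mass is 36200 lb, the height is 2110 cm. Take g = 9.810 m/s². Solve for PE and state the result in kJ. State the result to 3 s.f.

3400 kJ

Directly: PE = mgh.
m = 36200 lb = 16420 kg; h = 2110 cm = 21.10 m; g = 9.810 m/s².
PE = 3.399×10^6 J  (the unit combination reduces to kg·m²/s² = J)
3.399×10^6 J × (1 kJ / 1000 J) = 3399 kJ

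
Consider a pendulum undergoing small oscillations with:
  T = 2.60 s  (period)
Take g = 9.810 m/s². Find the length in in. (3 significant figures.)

66.1 in

Rearranging: L = g·(T/2π)².
T = 2.60 s; g = 9.810 m/s².
L = 1.680 m
1.680 m × (1 in / 0.02540 m) = 66.13 in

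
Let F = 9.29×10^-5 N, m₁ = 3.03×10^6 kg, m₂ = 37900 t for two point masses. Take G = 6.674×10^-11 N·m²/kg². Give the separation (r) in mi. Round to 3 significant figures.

Solving F = G·m₁·m₂/r² for r: r = √(G·m₁m₂/F).
F = 9.29×10^-5 N; m₁ = 3.03×10^6 kg; m₂ = 37900 t = 3.790×10^7 kg; G = 6.674×10^-11 N·m²/kg².
r = 9083 m
9083 m × (1 mi / 1609 m) = 5.644 mi

5.64 mi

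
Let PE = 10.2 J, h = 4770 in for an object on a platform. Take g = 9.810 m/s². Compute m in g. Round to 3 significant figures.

8.58 g

Rearranging PE = m·g·h for m: m = PE/(g·h).
PE = 10.2 J; h = 4770 in = 121.2 m; g = 9.810 m/s².
m = 0.008582 kg
0.008582 kg × (1 g / 0.001000 kg) = 8.582 g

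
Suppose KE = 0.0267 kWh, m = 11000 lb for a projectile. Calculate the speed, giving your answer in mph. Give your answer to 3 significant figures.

Rearranging KE = ½mv² for v: v = √(2·KE/m).
KE = 0.0267 kWh = 96120 J; m = 11000 lb = 4990 kg.
v = 6.207 m/s
6.207 m/s × (1 mph / 0.4470 m/s) = 13.89 mph

13.9 mph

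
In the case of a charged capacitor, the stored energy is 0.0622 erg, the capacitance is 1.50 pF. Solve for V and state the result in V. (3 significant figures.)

91.1 V

Rearranging E = ½C·V² for V: V = √(2E/C).
E = 0.0622 erg = 6.220×10^-9 J; C = 1.50 pF = 1.500×10^-12 F.
V = 91.07 V  (the unit combination reduces to kg·m²/(A·s³) = V)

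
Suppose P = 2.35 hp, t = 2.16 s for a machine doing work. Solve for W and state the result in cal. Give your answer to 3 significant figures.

Rearranging: W = P·t.
P = 2.35 hp = 1752 W; t = 2.16 s.
W = 3785 J
3785 J × (1 cal / 4.184 J) = 904.7 cal

905 cal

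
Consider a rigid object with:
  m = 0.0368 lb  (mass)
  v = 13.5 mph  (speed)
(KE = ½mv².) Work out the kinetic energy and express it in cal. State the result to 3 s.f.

0.0727 cal

Directly: KE = ½mv².
m = 0.0368 lb = 0.01669 kg; v = 13.5 mph = 6.035 m/s.
KE = 0.3040 J
0.3040 J × (1 cal / 4.184 J) = 0.07265 cal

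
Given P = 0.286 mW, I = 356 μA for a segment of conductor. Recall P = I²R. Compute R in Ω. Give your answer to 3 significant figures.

Rearranging: R = P/I².
P = 0.286 mW = 2.860×10^-4 W; I = 356 μA = 3.560×10^-4 A.
R = 2257 Ω

2260 Ω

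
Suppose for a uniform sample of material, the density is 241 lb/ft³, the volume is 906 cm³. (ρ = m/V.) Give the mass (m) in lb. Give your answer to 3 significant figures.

Rearranging ρ = m/V for m: m = ρV.
ρ = 241 lb/ft³ = 3860 kg/m³; V = 906 cm³ = 9.060×10^-4 m³.
m = 3.498 kg
3.498 kg × (1 lb / 0.4536 kg) = 7.711 lb

7.71 lb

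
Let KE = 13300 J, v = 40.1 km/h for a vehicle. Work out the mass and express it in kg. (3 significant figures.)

214 kg

Rearranging: m = 2·KE/v².
KE = 13300 J; v = 40.1 km/h = 11.14 m/s.
m = 214.4 kg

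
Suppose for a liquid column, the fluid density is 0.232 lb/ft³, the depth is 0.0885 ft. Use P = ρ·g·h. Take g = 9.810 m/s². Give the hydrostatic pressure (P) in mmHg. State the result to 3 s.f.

0.00738 mmHg

Directly: P = ρgh.
ρ = 0.232 lb/ft³ = 3.716 kg/m³; h = 0.0885 ft = 0.02697 m; g = 9.810 m/s².
P = 0.9834 Pa
0.9834 Pa × (1 mmHg / 133.3 Pa) = 0.007376 mmHg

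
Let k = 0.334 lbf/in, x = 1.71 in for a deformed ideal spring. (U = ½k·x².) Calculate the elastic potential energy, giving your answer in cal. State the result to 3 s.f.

0.0132 cal

U is given directly by: U = ½kx².
k = 0.334 lbf/in = 58.49 N/m; x = 1.71 in = 0.04343 m.
U = 0.05517 J  (the unit combination reduces to kg·m²/s² = J)
0.05517 J × (1 cal / 4.184 J) = 0.01319 cal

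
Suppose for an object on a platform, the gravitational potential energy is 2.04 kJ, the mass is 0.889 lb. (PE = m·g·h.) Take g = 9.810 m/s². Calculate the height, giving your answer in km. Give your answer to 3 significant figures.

Rearranging PE = m·g·h for h: h = PE/(m·g).
PE = 2.04 kJ = 2040 J; m = 0.889 lb = 0.4032 kg; g = 9.810 m/s².
h = 515.7 m
515.7 m × (1 km / 1000 m) = 0.5157 km

0.516 km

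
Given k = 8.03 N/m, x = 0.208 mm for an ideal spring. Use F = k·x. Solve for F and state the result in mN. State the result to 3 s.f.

1.67 mN

From Hooke's law: F = kx.
k = 8.03 N/m; x = 0.208 mm = 2.080×10^-4 m.
F = 0.001670 N
0.001670 N × (1 mN / 0.001000 N) = 1.670 mN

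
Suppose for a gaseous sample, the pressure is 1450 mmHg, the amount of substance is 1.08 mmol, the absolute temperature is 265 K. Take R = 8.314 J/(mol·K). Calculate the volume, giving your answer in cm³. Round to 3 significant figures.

12.3 cm³

From the ideal-gas law: V = nRT/P.
P = 1450 mmHg = 1.933×10^5 Pa; n = 1.08 mmol = 0.001080 mol; T = 265 K; R = 8.314 J/(mol·K).
V = 1.231×10^-5 m³
1.231×10^-5 m³ × (1 cm³ / 1.000×10^-6 m³) = 12.31 cm³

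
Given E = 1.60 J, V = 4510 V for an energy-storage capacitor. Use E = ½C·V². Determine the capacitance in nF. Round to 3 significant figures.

Rearranging E = ½C·V² for C: C = 2E/V².
E = 1.60 J; V = 4510 V.
C = 1.573×10^-7 F
1.573×10^-7 F × (1 nF / 1.000×10^-9 F) = 157.3 nF

157 nF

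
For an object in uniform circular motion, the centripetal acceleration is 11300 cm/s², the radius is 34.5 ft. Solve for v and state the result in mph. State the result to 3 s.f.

77.1 mph

Solving a = v²/r for v: v = √(a·r).
a = 11300 cm/s² = 113.0 m/s²; r = 34.5 ft = 10.52 m.
v = 34.47 m/s
34.47 m/s × (1 mph / 0.4470 m/s) = 77.11 mph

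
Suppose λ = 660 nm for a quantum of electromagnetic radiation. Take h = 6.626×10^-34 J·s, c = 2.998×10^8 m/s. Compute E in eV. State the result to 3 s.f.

Directly: E = hc/λ.
λ = 660 nm = 6.600×10^-7 m; h = 6.626×10^-34 J·s; c = 2.998×10^8 m/s.
E = 3.010×10^-19 J
3.010×10^-19 J × (1 eV / 1.602×10^-19 J) = 1.879 eV

1.88 eV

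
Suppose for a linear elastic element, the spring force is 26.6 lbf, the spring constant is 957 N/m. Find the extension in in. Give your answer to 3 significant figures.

From Hooke's law: x = F/k.
F = 26.6 lbf = 118.3 N; k = 957 N/m.
x = 0.1236 m
0.1236 m × (1 in / 0.02540 m) = 4.868 in

4.87 in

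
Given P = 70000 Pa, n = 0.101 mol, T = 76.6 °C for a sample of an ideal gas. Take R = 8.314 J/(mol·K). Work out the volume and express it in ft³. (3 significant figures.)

0.148 ft³

From the ideal-gas law: V = nRT/P.
P = 70000 Pa; n = 0.101 mol; T = 76.6 °C = 349.8 K; R = 8.314 J/(mol·K).
V = 0.004196 m³
0.004196 m³ × (1 ft³ / 0.02832 m³) = 0.1482 ft³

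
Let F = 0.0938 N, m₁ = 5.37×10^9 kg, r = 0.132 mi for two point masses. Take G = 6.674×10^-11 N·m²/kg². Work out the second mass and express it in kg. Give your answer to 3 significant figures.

Rearranging F = G·m₁·m₂/r² for m₂: m₂ = F·r²/(G·m₁).
F = 0.0938 N; m₁ = 5.37×10^9 kg; r = 0.132 mi = 212.4 m; G = 6.674×10^-11 N·m²/kg².
m₂ = 11811 kg

11800 kg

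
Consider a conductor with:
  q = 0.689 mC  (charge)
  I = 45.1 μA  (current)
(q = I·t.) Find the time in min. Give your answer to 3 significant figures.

0.255 min

Rearranging: t = q/I.
q = 0.689 mC = 6.890×10^-4 C; I = 45.1 μA = 4.510×10^-5 A.
t = 15.28 s
15.28 s × (1 min / 60.00 s) = 0.2546 min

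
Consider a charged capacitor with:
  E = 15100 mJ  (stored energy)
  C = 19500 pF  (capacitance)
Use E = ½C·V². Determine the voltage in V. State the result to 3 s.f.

39400 V

Rearranging: V = √(2E/C).
E = 15100 mJ = 15.10 J; C = 19500 pF = 1.950×10^-8 F.
V = 39354 V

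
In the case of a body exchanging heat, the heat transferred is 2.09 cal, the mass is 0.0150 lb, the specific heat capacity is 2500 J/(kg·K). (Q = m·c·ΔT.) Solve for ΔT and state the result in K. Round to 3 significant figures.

Rearranging: ΔT = Q/(m·c).
Q = 2.09 cal = 8.745 J; m = 0.0150 lb = 0.006804 kg; c = 2500 J/(kg·K).
ΔT = 0.5141 K

0.514 K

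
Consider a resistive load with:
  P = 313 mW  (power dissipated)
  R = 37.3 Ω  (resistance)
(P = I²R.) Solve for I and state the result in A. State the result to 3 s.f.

0.0916 A

Rearranging P = I²R for I: I = √(P/R).
P = 313 mW = 0.3130 W; R = 37.3 Ω.
I = 0.09160 A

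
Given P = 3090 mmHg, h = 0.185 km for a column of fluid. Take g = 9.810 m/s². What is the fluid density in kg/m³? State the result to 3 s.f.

Rearranging: ρ = P/(g·h).
P = 3090 mmHg = 4.120×10^5 Pa; h = 0.185 km = 185.0 m; g = 9.810 m/s².
ρ = 227.0 kg/m³

227 kg/m³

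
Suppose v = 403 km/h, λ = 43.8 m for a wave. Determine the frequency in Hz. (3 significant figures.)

Rearranging: f = v/λ.
v = 403 km/h = 111.9 m/s; λ = 43.8 m.
f = 2.556 Hz

2.56 Hz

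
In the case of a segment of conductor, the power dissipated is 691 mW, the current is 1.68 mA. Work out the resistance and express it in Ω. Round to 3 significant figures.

2.45×10^5 Ω

Solving P = I²R for R: R = P/I².
P = 691 mW = 0.6910 W; I = 1.68 mA = 0.001680 A.
R = 2.448×10^5 Ω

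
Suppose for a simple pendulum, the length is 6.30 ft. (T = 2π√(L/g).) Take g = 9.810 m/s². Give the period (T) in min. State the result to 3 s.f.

0.0463 min

T is given directly by: T = 2π√(L/g).
L = 6.30 ft = 1.920 m; g = 9.810 m/s².
T = 2.780 s
2.780 s × (1 min / 60.00 s) = 0.04633 min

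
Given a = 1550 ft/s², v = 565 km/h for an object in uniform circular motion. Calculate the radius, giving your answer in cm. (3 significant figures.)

5210 cm

Rearranging: r = v²/a.
a = 1550 ft/s² = 472.4 m/s²; v = 565 km/h = 156.9 m/s.
r = 52.14 m
52.14 m × (1 cm / 0.01000 m) = 5214 cm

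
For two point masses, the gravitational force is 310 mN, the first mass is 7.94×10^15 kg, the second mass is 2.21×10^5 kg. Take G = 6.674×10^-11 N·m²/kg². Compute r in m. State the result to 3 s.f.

Rearranging F = G·m₁·m₂/r² for r: r = √(G·m₁m₂/F).
F = 310 mN = 0.3100 N; m₁ = 7.94×10^15 kg; m₂ = 2.21×10^5 kg; G = 6.674×10^-11 N·m²/kg².
r = 6.146×10^5 m

6.15×10^5 m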